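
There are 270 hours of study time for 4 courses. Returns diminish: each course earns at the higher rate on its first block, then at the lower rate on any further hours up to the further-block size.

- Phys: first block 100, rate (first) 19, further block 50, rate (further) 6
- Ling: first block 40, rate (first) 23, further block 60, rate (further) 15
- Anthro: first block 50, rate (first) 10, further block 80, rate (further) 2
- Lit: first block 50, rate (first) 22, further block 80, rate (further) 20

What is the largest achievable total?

5520

Rank every tier by rate: Ling/tier1 23 > Lit/tier1 22 > Lit/tier2 20 > Phys/tier1 19 > Ling/tier2 15 > Anthro/tier1 10 > Phys/tier2 6 > Anthro/tier2 2.
Ling/tier1 (23): +40 — 230 left.
Lit/tier1 (22): +50 — 180 left.
Fill Lit tier2 block (80 at 20) — 100 left.
Phys/tier1 (19): +100 — 0 left.
Total = 23×40 + 22×50 + 20×80 + 19×100 = 5520.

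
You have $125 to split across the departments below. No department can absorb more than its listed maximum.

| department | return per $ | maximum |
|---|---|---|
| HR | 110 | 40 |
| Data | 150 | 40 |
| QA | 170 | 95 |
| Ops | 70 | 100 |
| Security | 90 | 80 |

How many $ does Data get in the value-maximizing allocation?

Highest return per $ first: QA 170 > Data 150 > HR 110 > Security 90 > Ops 70.
QA takes 95 to reach its cap of 95 — 30 left.
Data: +30 (room for 40) → 30. Pool exhausted.

30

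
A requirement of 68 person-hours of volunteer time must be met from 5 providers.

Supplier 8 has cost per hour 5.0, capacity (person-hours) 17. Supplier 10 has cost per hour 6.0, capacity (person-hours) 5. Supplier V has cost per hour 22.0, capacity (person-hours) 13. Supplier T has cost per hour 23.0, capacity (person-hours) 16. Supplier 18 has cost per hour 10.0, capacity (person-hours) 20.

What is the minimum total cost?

900

Fill from the cheapest provider first.
Supplier 8 at 5.0: take all 17 person-hours ; 51 still needed.
Supplier 10 (6.0): use full 5 ; 46 person-hours to go.
Take 20 from Supplier 18 at 10.0 ; need 26 more.
Supplier V at 22.0: take all 13 person-hours ; 13 still needed.
Supplier T (23.0): take the remaining 13 ; done.
Cost = 17×5.0 + 5×6.0 + 20×10.0 + 13×22.0 + 13×23.0 = 900.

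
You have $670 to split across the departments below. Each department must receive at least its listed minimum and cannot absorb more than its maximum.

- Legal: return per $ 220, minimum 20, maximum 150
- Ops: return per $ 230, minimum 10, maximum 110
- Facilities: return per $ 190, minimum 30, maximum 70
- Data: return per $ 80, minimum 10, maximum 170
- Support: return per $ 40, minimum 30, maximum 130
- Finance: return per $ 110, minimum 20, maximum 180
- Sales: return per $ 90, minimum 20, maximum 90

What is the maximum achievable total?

Meeting every minimum uses 20+10+30+10+30+20+20 = 140 $, leaving 530.
Highest return per $ first: Ops 230 > Legal 220 > Facilities 190 > Finance 110 > Sales 90 > Data 80 > Support 40.
Ops takes 100 more to reach its cap of 110 → 430 left.
Legal takes 130 more to reach its cap of 150 → 300 left.
Give Facilities 40 more to hit its cap of 70 → 260 left.
Finance takes 160 more to reach its cap of 180 → 100 left.
Sales: +70 to 90 (cap) → 30 left.
Only 30 left; Data takes them to reach 40.
Total = 220×150 + 230×110 + 190×70 + 80×40 + 40×30 + 110×180 + 90×90 = 103900.

103900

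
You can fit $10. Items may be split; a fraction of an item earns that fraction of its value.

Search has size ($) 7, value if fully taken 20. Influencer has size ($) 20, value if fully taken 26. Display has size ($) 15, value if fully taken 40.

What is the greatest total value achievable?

Sort by value density: Search 20/7≈2.86, Display 40/15≈2.67, Influencer 26/20≈1.3.
All 7 $ of Search fit (value 20) — 3 remain.
Only 3 $ remain; take 3/15 of Display for value 40×3/15 = 8.
Total value = 28.

28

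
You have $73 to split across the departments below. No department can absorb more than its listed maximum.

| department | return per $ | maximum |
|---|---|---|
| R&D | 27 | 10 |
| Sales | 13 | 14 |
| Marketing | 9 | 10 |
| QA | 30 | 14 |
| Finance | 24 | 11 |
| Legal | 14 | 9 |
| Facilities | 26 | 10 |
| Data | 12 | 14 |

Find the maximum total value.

Order the departments by return per $: QA 30 > R&D 27 > Facilities 26 > Finance 24 > Legal 14 > Sales 13 > Data 12 > Marketing 9.
QA: +14 to 14 (cap) — 59 left.
R&D: +10 to 10 (cap) — 49 left.
Facilities takes 10 to reach its cap of 10 — 39 left.
Give Finance 11 to hit its cap of 11 — 28 left.
Give Legal 9 to hit its cap of 9 — 19 left.
Give Sales 14 to hit its cap of 14 — 5 left.
Data has room for 14 but only 5 remain, so it gets 5.
Total = 27×10 + 13×14 + 30×14 + 24×11 + 14×9 + 26×10 + 12×5 = 1582.

1582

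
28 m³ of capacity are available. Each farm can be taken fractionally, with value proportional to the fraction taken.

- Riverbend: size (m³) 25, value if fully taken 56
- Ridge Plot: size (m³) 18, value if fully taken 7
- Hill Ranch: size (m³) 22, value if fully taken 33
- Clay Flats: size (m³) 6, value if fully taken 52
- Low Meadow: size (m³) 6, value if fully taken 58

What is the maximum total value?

Sort by value density: Low Meadow 58/6≈9.67, Clay Flats 52/6≈8.67, Riverbend 56/25≈2.24, Hill Ranch 33/22≈1.5, Ridge Plot 7/18≈0.389.
Low Meadow: take in full, 6 m³ for value 58 → 22 left.
All 6 m³ of Clay Flats fit (value 52) → 16 remain.
16 m³ left: a 16/25 share of Riverbend gives 56×16/25 = 35.84.
Total value = 145.84.

145.84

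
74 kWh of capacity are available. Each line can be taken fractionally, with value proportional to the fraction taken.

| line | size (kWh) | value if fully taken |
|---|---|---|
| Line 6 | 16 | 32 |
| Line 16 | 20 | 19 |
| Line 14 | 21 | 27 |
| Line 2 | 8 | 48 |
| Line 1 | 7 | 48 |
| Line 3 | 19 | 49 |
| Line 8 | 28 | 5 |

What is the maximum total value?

206.85

Best value per unit of size first: Line 1 48/7≈6.86, Line 2 48/8≈6, Line 3 49/19≈2.58, Line 6 32/16≈2, Line 14 27/21≈1.29, Line 16 19/20≈0.95, Line 8 5/28≈0.179.
Line 1: take in full, 7 kWh for value 48 → 67 left.
Take all of Line 2 (8 kWh, value 48) → 59 kWh left.
Take all of Line 3 (19 kWh, value 49) → 40 kWh left.
Take all of Line 6 (16 kWh, value 32) → 24 kWh left.
All 21 kWh of Line 14 fit (value 27) → 3 remain.
Fill the last 3 kWh with part of Line 16: 3/20 of it earns 2.85.
Total value = 206.85.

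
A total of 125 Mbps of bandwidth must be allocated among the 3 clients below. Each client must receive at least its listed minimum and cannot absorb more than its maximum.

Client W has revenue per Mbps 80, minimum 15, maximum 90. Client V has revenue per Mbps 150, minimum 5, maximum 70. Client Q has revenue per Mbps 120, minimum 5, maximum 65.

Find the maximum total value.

Meeting every minimum uses 15+5+5 = 25 Mbps, leaving 100.
Highest revenue per Mbps first: Client V 150 > Client Q 120 > Client W 80.
Client V takes 65 more to reach its cap of 70 — 35 left.
Only 35 left; Client Q takes them to reach 40.
Total = 80×15 + 150×70 + 120×40 = 16500.

16500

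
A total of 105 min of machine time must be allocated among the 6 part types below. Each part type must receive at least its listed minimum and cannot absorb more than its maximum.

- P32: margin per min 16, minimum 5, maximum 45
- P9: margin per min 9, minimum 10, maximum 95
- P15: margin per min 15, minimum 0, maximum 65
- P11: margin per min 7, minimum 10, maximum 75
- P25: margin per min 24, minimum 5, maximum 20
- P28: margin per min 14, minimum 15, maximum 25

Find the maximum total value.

1645

Meeting every minimum uses 5+10+0+10+5+15 = 45 min, leaving 60.
Rank by margin per min: P25 24 > P32 16 > P15 15 > P28 14 > P9 9 > P11 7.
P25: +15 to 20 (cap) — 45 left.
P32 takes 40 more to reach its cap of 45 — 5 left.
P15: +5 (room for 65) → 5. Pool exhausted.
Total = 16×45 + 9×10 + 15×5 + 7×10 + 24×20 + 14×15 = 1645.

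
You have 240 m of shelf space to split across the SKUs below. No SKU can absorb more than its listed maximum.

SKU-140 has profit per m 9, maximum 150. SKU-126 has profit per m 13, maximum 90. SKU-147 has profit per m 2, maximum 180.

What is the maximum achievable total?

2520

Order the SKUs by profit per m: SKU-126 13 > SKU-140 9 > SKU-147 2.
Give SKU-126 90 to hit its cap of 90 ; 150 left.
SKU-140: +150 to 150 (cap) ; 0 left.
Total = 9×150 + 13×90 = 2520.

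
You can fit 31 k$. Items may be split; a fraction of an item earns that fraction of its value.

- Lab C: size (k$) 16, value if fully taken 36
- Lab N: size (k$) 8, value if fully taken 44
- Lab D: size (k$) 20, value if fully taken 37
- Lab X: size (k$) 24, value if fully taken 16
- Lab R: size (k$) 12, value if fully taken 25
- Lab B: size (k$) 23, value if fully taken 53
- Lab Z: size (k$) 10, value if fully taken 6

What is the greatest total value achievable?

97

Best value per unit of size first: Lab N 44/8≈5.5, Lab B 53/23≈2.3, Lab C 36/16≈2.25, Lab R 25/12≈2.08, Lab D 37/20≈1.85, Lab X 16/24≈0.667, Lab Z 6/10≈0.6.
Take all of Lab N (8 k$, value 44) → 23 k$ left.
All 23 k$ of Lab B fit (value 53) → 0 remain.
Total value = 97.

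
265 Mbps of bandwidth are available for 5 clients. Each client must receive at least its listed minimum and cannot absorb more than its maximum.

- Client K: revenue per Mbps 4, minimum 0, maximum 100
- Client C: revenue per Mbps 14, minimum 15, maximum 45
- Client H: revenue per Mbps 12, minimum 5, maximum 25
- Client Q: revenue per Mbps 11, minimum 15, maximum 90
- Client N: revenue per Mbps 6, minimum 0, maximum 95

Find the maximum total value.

2530

Meeting every minimum uses 0+15+5+15+0 = 35 Mbps, leaving 230.
Rank by revenue per Mbps: Client C 14 > Client H 12 > Client Q 11 > Client N 6 > Client K 4.
Client C takes 30 more to reach its cap of 45 → 200 left.
Give Client H 20 more to hit its cap of 25 → 180 left.
Give Client Q 75 more to hit its cap of 90 → 105 left.
Give Client N 95 more to hit its cap of 95 → 10 left.
Client K has room for 100 more but only 10 remain, so it gets 10.
Total = 4×10 + 14×45 + 12×25 + 11×90 + 6×95 = 2530.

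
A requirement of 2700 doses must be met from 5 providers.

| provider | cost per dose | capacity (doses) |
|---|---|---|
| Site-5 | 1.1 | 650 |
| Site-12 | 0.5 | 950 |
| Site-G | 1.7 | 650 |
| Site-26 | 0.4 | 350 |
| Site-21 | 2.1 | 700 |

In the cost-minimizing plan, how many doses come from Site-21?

100

Cheapest first:
Site-26 at 0.4: take all 350 doses → 2350 still needed.
Site-12 at 0.5: take all 950 doses → 1400 still needed.
Site-5 at 1.1: take all 650 doses → 750 still needed.
Site-G at 1.7: take all 650 doses → 100 still needed.
Take 100 from Site-21 at 2.1 to finish.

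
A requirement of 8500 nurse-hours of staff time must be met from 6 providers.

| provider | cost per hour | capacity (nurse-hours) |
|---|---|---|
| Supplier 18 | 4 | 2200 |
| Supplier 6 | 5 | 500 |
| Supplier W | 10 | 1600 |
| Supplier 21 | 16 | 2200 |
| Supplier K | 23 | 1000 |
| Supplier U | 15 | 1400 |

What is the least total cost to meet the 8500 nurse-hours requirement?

Fill from the cheapest provider first.
Take 2200 from Supplier 18 at 4 → need 6300 more.
Take 500 from Supplier 6 at 5 → need 5800 more.
Take 1600 from Supplier W at 10 → need 4200 more.
Supplier U (15): use full 1400 → 2800 nurse-hours to go.
Supplier 21 (16): use full 2200 → 600 nurse-hours to go.
Take 600 from Supplier K at 23 to finish.
Cost = 2200×4 + 500×5 + 1600×10 + 1400×15 + 2200×16 + 600×23 = 97300.

97300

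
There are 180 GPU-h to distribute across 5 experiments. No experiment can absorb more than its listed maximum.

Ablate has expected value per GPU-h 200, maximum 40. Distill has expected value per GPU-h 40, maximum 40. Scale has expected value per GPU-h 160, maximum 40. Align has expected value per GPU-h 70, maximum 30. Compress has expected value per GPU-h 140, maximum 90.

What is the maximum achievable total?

Rank by expected value per GPU-h: Ablate 200 > Scale 160 > Compress 140 > Align 70 > Distill 40.
Ablate takes 40 to reach its cap of 40 — 140 left.
Give Scale 40 to hit its cap of 40 — 100 left.
Compress takes 90 to reach its cap of 90 — 10 left.
Align has room for 30 but only 10 remain, so it gets 10.
Total = 200×40 + 160×40 + 70×10 + 140×90 = 27700.

27700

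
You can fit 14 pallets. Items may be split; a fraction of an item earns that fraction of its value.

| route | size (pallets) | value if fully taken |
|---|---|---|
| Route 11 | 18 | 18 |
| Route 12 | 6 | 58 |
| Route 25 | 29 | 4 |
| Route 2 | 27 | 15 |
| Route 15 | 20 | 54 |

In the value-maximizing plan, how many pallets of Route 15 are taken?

8

Rank by value-to-size ratio: Route 12 58/6≈9.67, Route 15 54/20≈2.7, Route 11 18/18≈1, Route 2 15/27≈0.556, Route 25 4/29≈0.138.
Route 12: take in full, 6 pallets for value 58 ; 8 left.
Only 8 pallets remain; take 8/20 of Route 15 for value 54×8/20 = 21.6.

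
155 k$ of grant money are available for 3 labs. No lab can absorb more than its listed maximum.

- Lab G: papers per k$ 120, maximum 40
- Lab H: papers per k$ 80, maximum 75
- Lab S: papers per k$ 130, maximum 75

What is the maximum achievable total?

Rank by papers per k$: Lab S 130 > Lab G 120 > Lab H 80.
Lab S: +75 to 75 (cap) ; 80 left.
Give Lab G 40 to hit its cap of 40 ; 40 left.
Lab H: +40 (room for 75) → 40. Pool exhausted.
Total = 120×40 + 80×40 + 130×75 = 17750.

17750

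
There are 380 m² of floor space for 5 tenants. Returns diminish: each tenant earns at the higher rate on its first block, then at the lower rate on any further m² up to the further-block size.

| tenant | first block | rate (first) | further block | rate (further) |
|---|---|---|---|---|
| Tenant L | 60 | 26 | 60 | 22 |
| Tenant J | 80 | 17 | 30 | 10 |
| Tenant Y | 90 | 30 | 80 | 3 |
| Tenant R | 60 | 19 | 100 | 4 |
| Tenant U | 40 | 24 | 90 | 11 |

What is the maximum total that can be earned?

8870

Treat each block as its own option and order by rate: Tenant Y/T1 30 > Tenant L/T1 26 > Tenant U/T1 24 > Tenant L/T2 22 > Tenant R/T1 19 > Tenant J/T1 17 > Tenant U/T2 11 > Tenant J/T2 10 > Tenant R/T2 4 > Tenant Y/T2 3.
Fill Tenant Y T1 block (90 at 30) — 290 left.
Tenant L T1 at 26: fill all 60 — 230 left.
Fill Tenant U T1 block (40 at 24) — 190 left.
Fill Tenant L T2 block (60 at 22) — 130 left.
Fill Tenant R T1 block (60 at 19) — 70 left.
Tenant J T1 at 17: only 70 left, fill 70.
Total = 30×90 + 26×60 + 24×40 + 22×60 + 19×60 + 17×70 = 8870.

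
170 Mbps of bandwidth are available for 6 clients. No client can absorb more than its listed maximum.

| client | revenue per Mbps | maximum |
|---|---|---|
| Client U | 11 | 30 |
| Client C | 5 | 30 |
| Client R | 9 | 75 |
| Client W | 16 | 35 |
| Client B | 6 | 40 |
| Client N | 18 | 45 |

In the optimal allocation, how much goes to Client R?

Highest revenue per Mbps first: Client N 18 > Client W 16 > Client U 11 > Client R 9 > Client B 6 > Client C 5.
Client N: +45 to 45 (cap) → 125 left.
Give Client W 35 to hit its cap of 35 → 90 left.
Give Client U 30 to hit its cap of 30 → 60 left.
Client R has room for 75 but only 60 remain, so it gets 60.

60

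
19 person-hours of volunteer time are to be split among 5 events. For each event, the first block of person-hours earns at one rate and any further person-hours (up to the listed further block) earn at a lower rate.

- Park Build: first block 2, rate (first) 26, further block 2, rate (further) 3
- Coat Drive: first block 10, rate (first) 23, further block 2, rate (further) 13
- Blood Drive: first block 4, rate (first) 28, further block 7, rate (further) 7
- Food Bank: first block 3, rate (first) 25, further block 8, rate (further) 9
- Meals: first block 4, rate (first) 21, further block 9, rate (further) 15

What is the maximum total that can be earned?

469

Rank every tier by rate: Blood Drive/T1 28 > Park Build/T1 26 > Food Bank/T1 25 > Coat Drive/T1 23 > Meals/T1 21 > Meals/T2 15 > Coat Drive/T2 13 > Food Bank/T2 9 > Blood Drive/T2 7 > Park Build/T2 3.
Blood Drive T1 at 28: fill all 4 — 15 left.
Park Build/T1 (26): +2 — 13 left.
Food Bank/T1 (25): +3 — 10 left.
Coat Drive/T1 (23): +10 — 0 left.
Total = 28×4 + 26×2 + 25×3 + 23×10 = 469.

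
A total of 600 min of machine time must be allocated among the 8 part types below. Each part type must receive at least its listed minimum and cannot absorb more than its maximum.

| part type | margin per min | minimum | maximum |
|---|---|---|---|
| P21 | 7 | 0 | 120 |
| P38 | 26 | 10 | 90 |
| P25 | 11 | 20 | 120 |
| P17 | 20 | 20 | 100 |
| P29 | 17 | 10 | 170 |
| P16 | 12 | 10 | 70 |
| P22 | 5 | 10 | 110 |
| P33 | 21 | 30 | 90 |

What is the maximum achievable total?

10780

Meeting every minimum uses 0+10+20+20+10+10+10+30 = 110 min, leaving 490.
Highest margin per min first: P38 26 > P33 21 > P17 20 > P29 17 > P16 12 > P25 11 > P21 7 > P22 5.
P38: +80 to 90 (cap) — 410 left.
P33: +60 to 90 (cap) — 350 left.
P17 takes 80 more to reach its cap of 100 — 270 left.
P29 takes 160 more to reach its cap of 170 — 110 left.
P16: +60 to 70 (cap) — 50 left.
Only 50 left; P25 takes them to reach 70.
Total = 26×90 + 11×70 + 20×100 + 17×170 + 12×70 + 5×10 + 21×90 = 10780.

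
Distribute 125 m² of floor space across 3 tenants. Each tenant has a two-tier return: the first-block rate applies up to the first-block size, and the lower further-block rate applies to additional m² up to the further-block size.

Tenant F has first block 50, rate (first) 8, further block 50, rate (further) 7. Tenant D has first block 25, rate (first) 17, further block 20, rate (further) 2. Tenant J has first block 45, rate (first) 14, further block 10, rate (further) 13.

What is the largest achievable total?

Order all 6 blocks by rate: Tenant D/first 17 > Tenant J/first 14 > Tenant J/second 13 > Tenant F/first 8 > Tenant F/second 7 > Tenant D/second 2.
Tenant D/first (17): +25 ; 100 left.
Fill Tenant J first block (45 at 14) ; 55 left.
Tenant J second at 13: fill all 10 ; 45 left.
45 remain; put them into Tenant F first at 8.
Total = 17×25 + 14×45 + 13×10 + 8×45 = 1545.

1545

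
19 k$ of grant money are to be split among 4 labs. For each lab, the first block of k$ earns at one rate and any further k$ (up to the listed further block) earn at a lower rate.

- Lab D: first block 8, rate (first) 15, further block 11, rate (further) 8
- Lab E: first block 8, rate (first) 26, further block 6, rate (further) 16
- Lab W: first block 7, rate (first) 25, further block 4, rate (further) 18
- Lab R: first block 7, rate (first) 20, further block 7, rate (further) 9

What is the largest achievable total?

463

Order all 8 blocks by rate: Lab E/first 26 > Lab W/first 25 > Lab R/first 20 > Lab W/second 18 > Lab E/second 16 > Lab D/first 15 > Lab R/second 9 > Lab D/second 8.
Lab E first at 26: fill all 8 → 11 left.
Fill Lab W first block (7 at 25) → 4 left.
4 remain; put them into Lab R first at 20.
Total = 26×8 + 25×7 + 20×4 = 463.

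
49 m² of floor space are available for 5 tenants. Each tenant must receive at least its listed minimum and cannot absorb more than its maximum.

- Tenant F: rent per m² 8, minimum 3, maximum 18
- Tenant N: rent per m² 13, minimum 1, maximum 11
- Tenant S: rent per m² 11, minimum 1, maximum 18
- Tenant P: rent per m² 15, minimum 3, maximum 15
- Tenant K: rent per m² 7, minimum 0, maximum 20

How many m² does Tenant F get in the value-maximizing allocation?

5

Meeting every minimum uses 3+1+1+3+0 = 8 m², leaving 41.
Order the tenants by rent per m²: Tenant P 15 > Tenant N 13 > Tenant S 11 > Tenant F 8 > Tenant K 7.
Give Tenant P 12 more to hit its cap of 15 ; 29 left.
Give Tenant N 10 more to hit its cap of 11 ; 19 left.
Tenant S takes 17 more to reach its cap of 18 ; 2 left.
Tenant F has room for 15 more but only 2 remain, so it gets 5.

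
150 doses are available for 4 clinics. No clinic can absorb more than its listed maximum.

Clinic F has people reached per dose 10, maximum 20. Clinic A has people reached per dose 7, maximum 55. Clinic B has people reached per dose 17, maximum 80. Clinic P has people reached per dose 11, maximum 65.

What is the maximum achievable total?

Order the clinics by people reached per dose: Clinic B 17 > Clinic P 11 > Clinic F 10 > Clinic A 7.
Clinic B takes 80 to reach its cap of 80 → 70 left.
Give Clinic P 65 to hit its cap of 65 → 5 left.
Clinic F: +5 (room for 20) → 5. Pool exhausted.
Total = 10×5 + 17×80 + 11×65 = 2125.

2125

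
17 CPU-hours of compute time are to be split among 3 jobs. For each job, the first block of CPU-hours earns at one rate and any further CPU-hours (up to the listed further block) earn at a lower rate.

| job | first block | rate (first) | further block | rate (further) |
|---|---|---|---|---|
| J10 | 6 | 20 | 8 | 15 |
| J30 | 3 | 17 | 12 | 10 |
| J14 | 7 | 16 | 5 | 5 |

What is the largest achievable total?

298

Treat each block as its own option and order by rate: J10/T1 20 > J30/T1 17 > J14/T1 16 > J10/T2 15 > J30/T2 10 > J14/T2 5.
J10/T1 (20): +6 ; 11 left.
J30 T1 at 17: fill all 3 ; 8 left.
J14 T1 at 16: fill all 7 ; 1 left.
J10 T2 at 15: only 1 left, fill 1.
Total = 20×6 + 17×3 + 16×7 + 15×1 = 298.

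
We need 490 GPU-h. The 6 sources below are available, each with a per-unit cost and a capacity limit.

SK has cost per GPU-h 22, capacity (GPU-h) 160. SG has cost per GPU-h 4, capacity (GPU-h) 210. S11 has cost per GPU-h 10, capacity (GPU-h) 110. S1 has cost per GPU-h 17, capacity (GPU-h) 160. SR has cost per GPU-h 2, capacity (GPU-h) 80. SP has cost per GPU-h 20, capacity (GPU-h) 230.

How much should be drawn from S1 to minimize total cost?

90

Fill from the cheapest source first.
Take 80 from SR at 2 → need 410 more.
SG (4): use full 210 → 200 GPU-h to go.
S11 at 10: take all 110 GPU-h → 90 still needed.
Take 90 from S1 at 17 to finish.
SP, SK: unused.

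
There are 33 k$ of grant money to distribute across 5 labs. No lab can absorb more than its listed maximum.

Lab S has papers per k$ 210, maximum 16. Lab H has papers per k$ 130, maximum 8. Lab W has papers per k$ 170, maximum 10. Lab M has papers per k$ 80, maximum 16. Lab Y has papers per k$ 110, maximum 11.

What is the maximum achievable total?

5970

Order the labs by papers per k$: Lab S 210 > Lab W 170 > Lab H 130 > Lab Y 110 > Lab M 80.
Lab S takes 16 to reach its cap of 16 ; 17 left.
Give Lab W 10 to hit its cap of 10 ; 7 left.
Lab H: +7 (room for 8) → 7. Pool exhausted.
Total = 210×16 + 130×7 + 170×10 = 5970.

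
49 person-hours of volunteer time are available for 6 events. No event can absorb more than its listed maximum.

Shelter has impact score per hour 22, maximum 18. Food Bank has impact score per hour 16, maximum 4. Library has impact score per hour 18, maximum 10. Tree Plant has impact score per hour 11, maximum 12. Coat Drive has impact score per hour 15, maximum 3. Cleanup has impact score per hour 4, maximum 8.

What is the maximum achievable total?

825

Highest impact score per hour first: Shelter 22 > Library 18 > Food Bank 16 > Coat Drive 15 > Tree Plant 11 > Cleanup 4.
Give Shelter 18 to hit its cap of 18 ; 31 left.
Library: +10 to 10 (cap) ; 21 left.
Food Bank: +4 to 4 (cap) ; 17 left.
Coat Drive takes 3 to reach its cap of 3 ; 14 left.
Tree Plant: +12 to 12 (cap) ; 2 left.
Only 2 left; Cleanup takes them to reach 2.
Total = 22×18 + 16×4 + 18×10 + 11×12 + 15×3 + 4×2 = 825.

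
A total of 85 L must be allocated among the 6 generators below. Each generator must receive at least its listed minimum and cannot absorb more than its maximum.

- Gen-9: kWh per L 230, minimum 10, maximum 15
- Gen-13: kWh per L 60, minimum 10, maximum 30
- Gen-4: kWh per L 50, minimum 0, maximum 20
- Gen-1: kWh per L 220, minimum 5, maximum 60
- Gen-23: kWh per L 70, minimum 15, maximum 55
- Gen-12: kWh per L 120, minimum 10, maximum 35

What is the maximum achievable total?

Meeting every minimum uses 10+10+0+5+15+10 = 50 L, leaving 35.
Rank by kWh per L: Gen-9 230 > Gen-1 220 > Gen-12 120 > Gen-23 70 > Gen-13 60 > Gen-4 50.
Gen-9: +5 to 15 (cap) ; 30 left.
Only 30 left; Gen-1 takes them to reach 35.
Total = 230×15 + 60×10 + 220×35 + 70×15 + 120×10 = 14000.

14000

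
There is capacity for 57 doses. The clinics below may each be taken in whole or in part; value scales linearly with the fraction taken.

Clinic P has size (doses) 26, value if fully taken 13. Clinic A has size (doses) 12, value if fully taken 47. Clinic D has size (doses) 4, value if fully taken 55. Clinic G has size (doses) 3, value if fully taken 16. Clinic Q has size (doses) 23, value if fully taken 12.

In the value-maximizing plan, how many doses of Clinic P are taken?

15

Rank by value-to-size ratio: Clinic D 55/4≈13.8, Clinic G 16/3≈5.33, Clinic A 47/12≈3.92, Clinic Q 12/23≈0.522, Clinic P 13/26≈0.5.
All 4 doses of Clinic D fit (value 55) → 53 remain.
All 3 doses of Clinic G fit (value 16) → 50 remain.
Take all of Clinic A (12 doses, value 47) → 38 doses left.
Take all of Clinic Q (23 doses, value 12) → 15 doses left.
Only 15 doses remain; take 15/26 of Clinic P for value 13×15/26 = 7.5.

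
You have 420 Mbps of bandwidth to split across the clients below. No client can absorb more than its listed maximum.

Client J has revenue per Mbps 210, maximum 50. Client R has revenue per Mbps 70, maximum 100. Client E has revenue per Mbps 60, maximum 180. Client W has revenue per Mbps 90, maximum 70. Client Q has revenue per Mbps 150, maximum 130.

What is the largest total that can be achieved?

Rank by revenue per Mbps: Client J 210 > Client Q 150 > Client W 90 > Client R 70 > Client E 60.
Give Client J 50 to hit its cap of 50 ; 370 left.
Client Q: +130 to 130 (cap) ; 240 left.
Give Client W 70 to hit its cap of 70 ; 170 left.
Client R: +100 to 100 (cap) ; 70 left.
Only 70 left; Client E takes them to reach 70.
Total = 210×50 + 70×100 + 60×70 + 90×70 + 150×130 = 47500.

47500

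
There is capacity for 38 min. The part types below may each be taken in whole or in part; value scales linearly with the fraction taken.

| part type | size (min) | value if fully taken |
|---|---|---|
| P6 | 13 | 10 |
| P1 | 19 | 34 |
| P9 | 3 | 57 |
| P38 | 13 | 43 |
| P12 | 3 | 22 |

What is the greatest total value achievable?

156

Best value per unit of size first: P9 57/3≈19, P12 22/3≈7.33, P38 43/13≈3.31, P1 34/19≈1.79, P6 10/13≈0.769.
Take all of P9 (3 min, value 57) — 35 min left.
P12: take in full, 3 min for value 22 — 32 left.
Take all of P38 (13 min, value 43) — 19 min left.
P1: take in full, 19 min for value 34 — 0 left.
Total value = 156.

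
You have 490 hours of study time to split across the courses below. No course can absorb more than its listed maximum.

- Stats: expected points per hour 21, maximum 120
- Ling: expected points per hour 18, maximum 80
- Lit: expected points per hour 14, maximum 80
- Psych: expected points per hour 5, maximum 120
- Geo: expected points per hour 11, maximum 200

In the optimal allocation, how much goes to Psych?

Highest expected points per hour first: Stats 21 > Ling 18 > Lit 14 > Geo 11 > Psych 5.
Give Stats 120 to hit its cap of 120 — 370 left.
Give Ling 80 to hit its cap of 80 — 290 left.
Lit takes 80 to reach its cap of 80 — 210 left.
Give Geo 200 to hit its cap of 200 — 10 left.
Psych has room for 120 but only 10 remain, so it gets 10.

10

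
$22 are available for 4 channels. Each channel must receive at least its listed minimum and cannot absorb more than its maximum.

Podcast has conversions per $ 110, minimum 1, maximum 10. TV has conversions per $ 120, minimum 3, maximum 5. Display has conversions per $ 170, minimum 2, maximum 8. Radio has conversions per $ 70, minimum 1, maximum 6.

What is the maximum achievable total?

Meeting every minimum uses 1+3+2+1 = 7 $, leaving 15.
Highest conversions per $ first: Display 170 > TV 120 > Podcast 110 > Radio 70.
Display takes 6 more to reach its cap of 8 ; 9 left.
TV takes 2 more to reach its cap of 5 ; 7 left.
Podcast: +7 (room for 9) → 8. Pool exhausted.
Total = 110×8 + 120×5 + 170×8 + 70×1 = 2910.

2910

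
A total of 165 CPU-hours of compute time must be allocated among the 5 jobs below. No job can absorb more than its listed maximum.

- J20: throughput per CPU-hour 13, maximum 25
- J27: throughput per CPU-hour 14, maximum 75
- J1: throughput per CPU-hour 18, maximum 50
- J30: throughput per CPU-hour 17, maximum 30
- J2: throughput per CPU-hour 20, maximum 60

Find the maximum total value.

2960

Highest throughput per CPU-hour first: J2 20 > J1 18 > J30 17 > J27 14 > J20 13.
Give J2 60 to hit its cap of 60 → 105 left.
J1: +50 to 50 (cap) → 55 left.
J30: +30 to 30 (cap) → 25 left.
Only 25 left; J27 takes them to reach 25.
Total = 14×25 + 18×50 + 17×30 + 20×60 = 2960.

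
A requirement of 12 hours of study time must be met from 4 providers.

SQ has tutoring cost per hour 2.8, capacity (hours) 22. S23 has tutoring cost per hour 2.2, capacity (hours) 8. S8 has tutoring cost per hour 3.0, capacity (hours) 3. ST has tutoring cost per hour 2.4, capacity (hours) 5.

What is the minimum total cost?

27.2

Fill from the cheapest provider first.
S23 (2.2): use full 8 ; 4 hours to go.
Take 4 from ST at 2.4 to finish.
SQ, S8: unused.
Cost = 8×2.2 + 4×2.4 = 27.2.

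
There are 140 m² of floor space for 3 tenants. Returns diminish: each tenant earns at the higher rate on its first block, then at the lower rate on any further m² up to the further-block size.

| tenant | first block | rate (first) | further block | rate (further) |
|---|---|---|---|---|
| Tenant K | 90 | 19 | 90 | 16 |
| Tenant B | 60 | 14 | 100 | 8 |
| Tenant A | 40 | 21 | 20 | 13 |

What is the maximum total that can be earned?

2710

Order all 6 blocks by rate: Tenant A/T1 21 > Tenant K/T1 19 > Tenant K/T2 16 > Tenant B/T1 14 > Tenant A/T2 13 > Tenant B/T2 8.
Tenant A T1 at 21: fill all 40 ; 100 left.
Tenant K/T1 (19): +90 ; 10 left.
10 remain; put them into Tenant K T2 at 16.
Total = 21×40 + 19×90 + 16×10 = 2710.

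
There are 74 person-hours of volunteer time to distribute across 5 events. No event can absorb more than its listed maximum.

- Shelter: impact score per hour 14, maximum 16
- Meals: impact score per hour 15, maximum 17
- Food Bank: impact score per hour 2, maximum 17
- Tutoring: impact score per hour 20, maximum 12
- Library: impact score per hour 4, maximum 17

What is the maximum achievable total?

811

Highest impact score per hour first: Tutoring 20 > Meals 15 > Shelter 14 > Library 4 > Food Bank 2.
Tutoring: +12 to 12 (cap) → 62 left.
Meals: +17 to 17 (cap) → 45 left.
Give Shelter 16 to hit its cap of 16 → 29 left.
Give Library 17 to hit its cap of 17 → 12 left.
Only 12 left; Food Bank takes them to reach 12.
Total = 14×16 + 15×17 + 2×12 + 20×12 + 4×17 = 811.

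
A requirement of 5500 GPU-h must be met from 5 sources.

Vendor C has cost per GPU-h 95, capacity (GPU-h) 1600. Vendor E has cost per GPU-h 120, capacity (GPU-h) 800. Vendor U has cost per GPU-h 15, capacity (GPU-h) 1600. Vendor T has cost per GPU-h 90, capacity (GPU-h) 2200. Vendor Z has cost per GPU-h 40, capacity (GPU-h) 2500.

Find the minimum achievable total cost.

250000

Use sources in increasing cost order.
Take 1600 from Vendor U at 15 → need 3900 more.
Vendor Z (40): use full 2500 → 1400 GPU-h to go.
Take 1400 from Vendor T at 90 to finish.
Vendor C, Vendor E: unused.
Cost = 1600×15 + 2500×40 + 1400×90 = 250000.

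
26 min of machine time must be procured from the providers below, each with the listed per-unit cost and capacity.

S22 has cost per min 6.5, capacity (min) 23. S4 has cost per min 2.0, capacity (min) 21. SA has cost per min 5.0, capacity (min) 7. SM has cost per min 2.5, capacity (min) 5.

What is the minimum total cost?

54.5

Use providers in increasing cost order.
Take 21 from S4 at 2.0 ; need 5 more.
SM at 2.5: take all 5 min ; 0 still needed.
SA, S22: unused.
Cost = 21×2.0 + 5×2.5 = 54.5.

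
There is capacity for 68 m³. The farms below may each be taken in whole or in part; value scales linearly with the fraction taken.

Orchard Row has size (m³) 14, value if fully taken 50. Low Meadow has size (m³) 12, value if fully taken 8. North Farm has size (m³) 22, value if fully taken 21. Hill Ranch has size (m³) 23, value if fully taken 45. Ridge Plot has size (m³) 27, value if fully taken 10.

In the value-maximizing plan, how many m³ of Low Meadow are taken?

Best value per unit of size first: Orchard Row 50/14≈3.57, Hill Ranch 45/23≈1.96, North Farm 21/22≈0.955, Low Meadow 8/12≈0.667, Ridge Plot 10/27≈0.37.
All 14 m³ of Orchard Row fit (value 50) ; 54 remain.
Hill Ranch: take in full, 23 m³ for value 45 ; 31 left.
All 22 m³ of North Farm fit (value 21) ; 9 remain.
9 m³ left: a 9/12 share of Low Meadow gives 8×9/12 = 6.

9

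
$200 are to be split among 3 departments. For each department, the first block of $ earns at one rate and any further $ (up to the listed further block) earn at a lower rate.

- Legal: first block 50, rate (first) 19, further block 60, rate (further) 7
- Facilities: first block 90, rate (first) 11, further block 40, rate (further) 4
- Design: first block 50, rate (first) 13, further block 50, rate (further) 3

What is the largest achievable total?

Order all 6 blocks by rate: Legal/tier1 19 > Design/tier1 13 > Facilities/tier1 11 > Legal/tier2 7 > Facilities/tier2 4 > Design/tier2 3.
Legal tier1 at 19: fill all 50 ; 150 left.
Fill Design tier1 block (50 at 13) ; 100 left.
Facilities tier1 at 11: fill all 90 ; 10 left.
Legal/tier2: +10 of 60 at 7; pool empty.
Total = 19×50 + 13×50 + 11×90 + 7×10 = 2660.

2660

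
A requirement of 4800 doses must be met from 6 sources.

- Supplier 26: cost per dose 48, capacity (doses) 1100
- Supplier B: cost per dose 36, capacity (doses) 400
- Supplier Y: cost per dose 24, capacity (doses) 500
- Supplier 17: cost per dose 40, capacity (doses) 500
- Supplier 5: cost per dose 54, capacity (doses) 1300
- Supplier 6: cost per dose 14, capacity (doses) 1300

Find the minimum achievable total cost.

Use sources in increasing cost order.
Supplier 6 at 14: take all 1300 doses → 3500 still needed.
Supplier Y at 24: take all 500 doses → 3000 still needed.
Take 400 from Supplier B at 36 → need 2600 more.
Take 500 from Supplier 17 at 40 → need 2100 more.
Supplier 26 at 48: take all 1100 doses → 1000 still needed.
Take 1000 from Supplier 5 at 54 to finish.
Cost = 1300×14 + 500×24 + 400×36 + 500×40 + 1100×48 + 1000×54 = 171400.

171400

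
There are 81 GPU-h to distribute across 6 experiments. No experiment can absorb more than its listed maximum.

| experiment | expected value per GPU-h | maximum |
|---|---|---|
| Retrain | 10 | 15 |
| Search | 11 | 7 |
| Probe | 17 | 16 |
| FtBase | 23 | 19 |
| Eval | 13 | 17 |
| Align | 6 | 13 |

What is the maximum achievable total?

1199

Rank by expected value per GPU-h: FtBase 23 > Probe 17 > Eval 13 > Search 11 > Retrain 10 > Align 6.
Give FtBase 19 to hit its cap of 19 → 62 left.
Probe takes 16 to reach its cap of 16 → 46 left.
Give Eval 17 to hit its cap of 17 → 29 left.
Search takes 7 to reach its cap of 7 → 22 left.
Give Retrain 15 to hit its cap of 15 → 7 left.
Only 7 left; Align takes them to reach 7.
Total = 10×15 + 11×7 + 17×16 + 23×19 + 13×17 + 6×7 = 1199.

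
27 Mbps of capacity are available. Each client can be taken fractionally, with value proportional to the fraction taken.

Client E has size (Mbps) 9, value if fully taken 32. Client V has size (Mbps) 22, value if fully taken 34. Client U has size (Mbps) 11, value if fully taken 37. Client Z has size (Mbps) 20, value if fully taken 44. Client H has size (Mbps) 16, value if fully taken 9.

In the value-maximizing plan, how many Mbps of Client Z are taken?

Sort by value density: Client E 32/9≈3.56, Client U 37/11≈3.36, Client Z 44/20≈2.2, Client V 34/22≈1.55, Client H 9/16≈0.562.
Take all of Client E (9 Mbps, value 32) ; 18 Mbps left.
Client U: take in full, 11 Mbps for value 37 ; 7 left.
Fill the last 7 Mbps with part of Client Z: 7/20 of it earns 15.4.

7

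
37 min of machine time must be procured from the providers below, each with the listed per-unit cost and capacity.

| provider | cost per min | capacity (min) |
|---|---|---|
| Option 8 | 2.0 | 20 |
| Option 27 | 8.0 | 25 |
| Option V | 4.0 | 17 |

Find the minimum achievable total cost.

108

Cheapest first:
Option 8 at 2.0: take all 20 min — 17 still needed.
Take 17 from Option V at 4.0 — need 0 more.
Option 27: unused.
Cost = 20×2.0 + 17×4.0 = 108.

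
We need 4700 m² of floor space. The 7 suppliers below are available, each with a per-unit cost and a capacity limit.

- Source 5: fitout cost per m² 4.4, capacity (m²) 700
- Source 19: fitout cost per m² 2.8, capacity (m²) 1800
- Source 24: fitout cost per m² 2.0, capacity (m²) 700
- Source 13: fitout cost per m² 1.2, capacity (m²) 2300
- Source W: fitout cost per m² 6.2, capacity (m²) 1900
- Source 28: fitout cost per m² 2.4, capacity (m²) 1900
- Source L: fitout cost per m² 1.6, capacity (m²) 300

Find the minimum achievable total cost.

Use suppliers in increasing cost order.
Source 13 at 1.2: take all 2300 m² → 2400 still needed.
Source L at 1.6: take all 300 m² → 2100 still needed.
Take 700 from Source 24 at 2.0 → need 1400 more.
Source 28 (2.4): take the remaining 1400 → done.
Source 19, Source 5, Source W: unused.
Cost = 2300×1.2 + 300×1.6 + 700×2.0 + 1400×2.4 = 8000.

8000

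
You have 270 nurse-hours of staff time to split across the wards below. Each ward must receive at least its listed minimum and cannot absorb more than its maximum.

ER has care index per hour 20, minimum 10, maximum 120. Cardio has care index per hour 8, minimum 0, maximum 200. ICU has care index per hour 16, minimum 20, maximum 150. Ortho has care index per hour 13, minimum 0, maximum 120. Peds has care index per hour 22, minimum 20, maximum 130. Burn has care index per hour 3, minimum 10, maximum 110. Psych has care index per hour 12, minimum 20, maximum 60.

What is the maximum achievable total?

5250

Meeting every minimum uses 10+0+20+0+20+10+20 = 80 nurse-hours, leaving 190.
Highest care index per hour first: Peds 22 > ER 20 > ICU 16 > Ortho 13 > Psych 12 > Cardio 8 > Burn 3.
Give Peds 110 more to hit its cap of 130 — 80 left.
ER has room for 110 more but only 80 remain, so it gets 90.
Total = 20×90 + 16×20 + 22×130 + 3×10 + 12×20 = 5250.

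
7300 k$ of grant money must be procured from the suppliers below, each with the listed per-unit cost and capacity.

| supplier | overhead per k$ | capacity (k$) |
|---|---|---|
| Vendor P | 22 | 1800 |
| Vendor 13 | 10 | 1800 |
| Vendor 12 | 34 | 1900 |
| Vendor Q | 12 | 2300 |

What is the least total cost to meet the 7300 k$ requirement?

Cheapest first:
Take 1800 from Vendor 13 at 10 — need 5500 more.
Take 2300 from Vendor Q at 12 — need 3200 more.
Vendor P at 22: take all 1800 k$ — 1400 still needed.
Take 1400 from Vendor 12 at 34 to finish.
Cost = 1800×10 + 2300×12 + 1800×22 + 1400×34 = 132800.

132800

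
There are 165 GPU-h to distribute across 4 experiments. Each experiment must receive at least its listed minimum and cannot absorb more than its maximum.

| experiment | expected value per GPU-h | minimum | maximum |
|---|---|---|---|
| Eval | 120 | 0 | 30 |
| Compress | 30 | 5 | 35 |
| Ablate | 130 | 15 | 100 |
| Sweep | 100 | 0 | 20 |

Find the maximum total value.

Meeting every minimum uses 0+5+15+0 = 20 GPU-h, leaving 145.
Rank by expected value per GPU-h: Ablate 130 > Eval 120 > Sweep 100 > Compress 30.
Ablate takes 85 more to reach its cap of 100 — 60 left.
Eval takes 30 more to reach its cap of 30 — 30 left.
Give Sweep 20 more to hit its cap of 20 — 10 left.
Compress: +10 (room for 30) → 15. Pool exhausted.
Total = 120×30 + 30×15 + 130×100 + 100×20 = 19050.

19050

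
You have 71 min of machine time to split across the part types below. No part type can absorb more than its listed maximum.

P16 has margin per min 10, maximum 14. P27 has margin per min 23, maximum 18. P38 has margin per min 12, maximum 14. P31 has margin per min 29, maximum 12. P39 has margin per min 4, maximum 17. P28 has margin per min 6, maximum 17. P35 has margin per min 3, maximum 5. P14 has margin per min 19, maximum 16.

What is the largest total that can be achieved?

Highest margin per min first: P31 29 > P27 23 > P14 19 > P38 12 > P16 10 > P28 6 > P39 4 > P35 3.
P31 takes 12 to reach its cap of 12 ; 59 left.
P27 takes 18 to reach its cap of 18 ; 41 left.
P14 takes 16 to reach its cap of 16 ; 25 left.
P38 takes 14 to reach its cap of 14 ; 11 left.
P16: +11 (room for 14) → 11. Pool exhausted.
Total = 10×11 + 23×18 + 12×14 + 29×12 + 19×16 = 1344.

1344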